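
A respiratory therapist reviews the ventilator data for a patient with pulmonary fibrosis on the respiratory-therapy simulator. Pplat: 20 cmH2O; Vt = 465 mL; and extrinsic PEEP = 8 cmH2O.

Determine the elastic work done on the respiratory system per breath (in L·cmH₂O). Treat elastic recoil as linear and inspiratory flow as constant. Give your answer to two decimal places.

2.79

Elastic work ≈ ½ × (Pplat − PEEP) × Vt = 0.5 × (20 − 8) × 0.465 L = 0.5 × 12.0 × 0.465 = 2.79 L·cmH2O.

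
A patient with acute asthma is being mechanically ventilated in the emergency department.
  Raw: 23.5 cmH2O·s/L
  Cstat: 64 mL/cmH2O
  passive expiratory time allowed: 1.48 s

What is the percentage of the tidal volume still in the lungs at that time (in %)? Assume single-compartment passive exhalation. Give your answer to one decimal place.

37.4

τ = R × C = 23.5 × 64 mL/cmH2O = 23.5 × 0.064 L/cmH2O = 1.504 s.
Passive exhalation: V(t)/V₀ = e^(−t/τ) = e^(−1.48/1.504) = 0.3738.
Fraction remaining = 0.3738 → 37.38%.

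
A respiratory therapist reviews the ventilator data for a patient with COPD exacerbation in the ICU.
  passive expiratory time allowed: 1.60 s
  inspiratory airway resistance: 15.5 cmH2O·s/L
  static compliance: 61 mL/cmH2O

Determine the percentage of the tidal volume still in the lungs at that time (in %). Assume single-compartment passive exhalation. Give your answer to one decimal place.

τ = R × C = 15.5 × 61 mL/cmH2O = 15.5 × 0.061 L/cmH2O = 0.9455 s.
Passive exhalation: V(t)/V₀ = e^(−t/τ) = e^(−1.60/0.9455) = 0.1841.
Fraction remaining = 0.1841 → 18.41%.

18.4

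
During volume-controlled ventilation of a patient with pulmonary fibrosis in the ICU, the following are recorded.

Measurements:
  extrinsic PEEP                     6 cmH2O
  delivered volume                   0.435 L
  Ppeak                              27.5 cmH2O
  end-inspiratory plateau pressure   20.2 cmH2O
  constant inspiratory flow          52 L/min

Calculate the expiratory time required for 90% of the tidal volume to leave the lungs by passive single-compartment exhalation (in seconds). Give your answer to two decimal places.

0.59

Flow: 52 L/min ÷ 60 = 0.8667 L/s.
R = (PIP − Pplat)/V̇ = (27.5 − 20.2) / 0.8667 = 7.3/0.8667 = 8.423 cmH2O·s/L.
C = Vt/(Pplat − PEEP) = 435.0 / (20.2 − 6) = 435.0/14.2 = 30.634 mL/cmH2O.
τ = R × C = 8.423 × 0.03063 L/cmH2O = 0.258 s.
t = −τ·ln(1 − 0.90) = −0.258·ln(0.1) = 0.5941 s.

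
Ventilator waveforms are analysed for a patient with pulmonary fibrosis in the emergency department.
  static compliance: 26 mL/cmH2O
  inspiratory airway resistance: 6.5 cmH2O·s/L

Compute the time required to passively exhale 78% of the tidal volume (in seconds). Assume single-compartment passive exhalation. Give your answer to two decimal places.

0.26

τ = R × C = 6.5 × 26 mL/cmH2O = 6.5 × 0.026 L/cmH2O = 0.169 s.
Exhaled fraction f = 1 − e^(−t/τ) → t = −τ·ln(1 − f) = −0.169·ln(0.22) = 0.2559 s.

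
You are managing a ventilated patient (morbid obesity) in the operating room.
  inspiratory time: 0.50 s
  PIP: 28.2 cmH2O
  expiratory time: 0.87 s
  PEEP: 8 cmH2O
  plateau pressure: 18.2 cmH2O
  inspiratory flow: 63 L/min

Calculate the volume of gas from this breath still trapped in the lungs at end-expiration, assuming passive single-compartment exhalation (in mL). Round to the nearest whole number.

Flow: 63 L/min ÷ 60 = 1.05 L/s.
Vt = flow × Ti = 1.05 L/s × 0.50 s × 1000 mL/L = 525.0 mL.
R = (PIP − Pplat)/V̇ = (28.2 − 18.2) / 1.05 = 10.0/1.05 = 9.524 cmH2O·s/L.
C = Vt/(Pplat − PEEP) = 525.0 / (18.2 − 8) = 525.0/10.2 = 51.471 mL/cmH2O.
τ = R × C = 9.524 × 0.05147 L/cmH2O = 0.4902 s.
Fraction remaining = e^(−Te/τ) = e^(−0.87/0.4902) = 0.1695.
Trapped volume = 525.0 × 0.1695 = 88.988 mL.

89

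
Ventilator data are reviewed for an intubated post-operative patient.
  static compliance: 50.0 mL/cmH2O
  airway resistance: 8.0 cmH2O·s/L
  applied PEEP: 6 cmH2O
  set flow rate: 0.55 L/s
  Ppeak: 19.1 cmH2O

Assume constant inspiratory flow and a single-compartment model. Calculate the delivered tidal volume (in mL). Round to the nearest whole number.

Equation of motion (constant flow): PIP = Vt/C + R·V̇ + PEEP.
Vt/C = PIP − R·V̇ − PEEP = 19.1 − 4.4 − 6 = 8.7 cmH2O.
Vt = C × 8.7 = 50.0 × 8.7 = 435.0 mL.

435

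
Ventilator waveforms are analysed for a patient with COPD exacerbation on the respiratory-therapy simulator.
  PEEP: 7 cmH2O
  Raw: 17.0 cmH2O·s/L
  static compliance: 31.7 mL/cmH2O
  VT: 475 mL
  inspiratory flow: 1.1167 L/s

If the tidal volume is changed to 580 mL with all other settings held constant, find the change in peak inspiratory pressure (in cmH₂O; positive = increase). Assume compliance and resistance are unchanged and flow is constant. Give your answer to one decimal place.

PIP = Vt/C + R·V̇ + PEEP (constant-flow equation of motion).
Only the elastic term changes: ΔPIP = ΔVt / C = (580 − 475) / 31.7 = 3.312 cmH2O.

3.3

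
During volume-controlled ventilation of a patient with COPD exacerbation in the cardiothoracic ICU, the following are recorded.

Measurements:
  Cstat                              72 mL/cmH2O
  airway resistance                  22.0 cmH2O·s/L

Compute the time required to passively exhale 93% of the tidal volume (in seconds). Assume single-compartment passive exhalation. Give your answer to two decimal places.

4.21

τ = R × C = 22.0 × 72 mL/cmH2O = 22.0 × 0.072 L/cmH2O = 1.584 s.
Exhaled fraction f = 1 − e^(−t/τ) → t = −τ·ln(1 − f) = −1.584·ln(0.07) = 4.212 s.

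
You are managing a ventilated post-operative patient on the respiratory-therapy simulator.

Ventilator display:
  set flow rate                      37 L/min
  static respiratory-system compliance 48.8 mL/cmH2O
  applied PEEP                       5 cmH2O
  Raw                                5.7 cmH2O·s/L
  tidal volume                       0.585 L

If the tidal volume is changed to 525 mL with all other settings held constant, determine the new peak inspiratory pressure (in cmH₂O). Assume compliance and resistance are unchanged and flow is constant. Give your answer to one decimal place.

19.3

Flow: 37 L/min ÷ 60 = 0.6167 L/s.
PIP = Vt/C + R·V̇ + PEEP (constant-flow equation of motion).
Only the elastic term changes: ΔPIP = ΔVt / C = (525 − 585) / 48.8 = -1.23 cmH2O.
Original PIP = 585/48.8 + 5.7×0.6167 + 5 = 20.503 cmH2O; new PIP = 20.503 + (-1.23) = 19.273 cmH2O.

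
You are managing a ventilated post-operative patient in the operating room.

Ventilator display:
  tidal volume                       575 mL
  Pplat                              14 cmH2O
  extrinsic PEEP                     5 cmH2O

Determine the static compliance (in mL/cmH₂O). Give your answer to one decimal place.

Cstat = Vt / (Pplat − PEEP) = 575 / (14 − 5) = 575 / 9.0 = 63.889 mL/cmH2O.

63.9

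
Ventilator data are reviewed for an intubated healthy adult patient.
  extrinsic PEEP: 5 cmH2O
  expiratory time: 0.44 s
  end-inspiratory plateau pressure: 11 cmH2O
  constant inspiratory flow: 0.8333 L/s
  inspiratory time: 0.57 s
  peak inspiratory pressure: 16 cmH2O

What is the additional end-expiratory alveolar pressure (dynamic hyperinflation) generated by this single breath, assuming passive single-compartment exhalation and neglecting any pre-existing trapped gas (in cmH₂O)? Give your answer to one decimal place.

2.4

Vt = flow × Ti = 0.8333 L/s × 0.57 s × 1000 mL/L = 474.98 mL.
R = (PIP − Pplat)/V̇ = (16 − 11) / 0.8333 = 5.0/0.8333 = 6.0 cmH2O·s/L.
C = Vt/(Pplat − PEEP) = 474.98 / (11 − 5) = 474.98/6.0 = 79.163 mL/cmH2O.
τ = R × C = 6.0 × 0.07916 L/cmH2O = 0.475 s.
Fraction remaining = e^(−Te/τ) = e^(−0.44/0.475) = 0.396; trapped volume = 474.98 × 0.396 = 188.09 mL.
Additional alveolar pressure from trapping ≈ V_trapped / C = 188.09 / 79.163 = 2.376 cmH2O.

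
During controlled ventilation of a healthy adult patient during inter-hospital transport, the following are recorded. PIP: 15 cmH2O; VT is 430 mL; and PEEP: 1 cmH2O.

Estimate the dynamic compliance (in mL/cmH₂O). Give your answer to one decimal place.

30.7

Dynamic compliance = Vt / (PIP − PEEP) = 430 / (15 − 1) = 430 / 14.0 = 30.714 mL/cmH2O.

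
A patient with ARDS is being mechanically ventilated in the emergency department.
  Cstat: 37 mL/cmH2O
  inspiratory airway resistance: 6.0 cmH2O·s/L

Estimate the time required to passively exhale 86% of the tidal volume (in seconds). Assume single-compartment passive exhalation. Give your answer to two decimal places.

τ = R × C = 6.0 × 37 mL/cmH2O = 6.0 × 0.037 L/cmH2O = 0.222 s.
Exhaled fraction f = 1 − e^(−t/τ) → t = −τ·ln(1 − f) = −0.222·ln(0.14) = 0.4365 s.

0.44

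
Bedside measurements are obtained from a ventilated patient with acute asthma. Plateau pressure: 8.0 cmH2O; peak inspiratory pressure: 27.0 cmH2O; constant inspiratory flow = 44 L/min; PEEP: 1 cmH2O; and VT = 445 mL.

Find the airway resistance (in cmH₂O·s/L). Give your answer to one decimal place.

25.9

Flow: 44 L/min ÷ 60 = 0.7333 L/s.
Raw = (PIP − Pplat) / flow = (27.0 − 8.0) / 0.7333 = 19.0 / 0.7333 = 25.91 cmH2O·s/L.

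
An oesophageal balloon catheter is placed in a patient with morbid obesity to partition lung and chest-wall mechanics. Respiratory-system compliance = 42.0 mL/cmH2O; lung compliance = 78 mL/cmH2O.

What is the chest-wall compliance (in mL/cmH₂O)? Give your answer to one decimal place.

1/Ccw = 1/Crs − 1/CL.
1/Ccw = 1/42.0 − 1/78 = 0.01099.
Ccw = 90.992 mL/cmH2O.

91.0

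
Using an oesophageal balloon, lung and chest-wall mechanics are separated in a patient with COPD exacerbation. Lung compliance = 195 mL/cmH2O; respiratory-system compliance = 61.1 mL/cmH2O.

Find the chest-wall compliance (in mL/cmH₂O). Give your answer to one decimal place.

1/Ccw = 1/Crs − 1/CL.
1/Ccw = 1/61.1 − 1/195 = 0.01124.
Ccw = 88.968 mL/cmH2O.

89.0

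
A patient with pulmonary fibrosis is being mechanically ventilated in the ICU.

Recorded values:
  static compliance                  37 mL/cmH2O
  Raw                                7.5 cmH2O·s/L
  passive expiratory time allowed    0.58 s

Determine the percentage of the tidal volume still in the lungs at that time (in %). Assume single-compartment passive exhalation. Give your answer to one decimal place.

12.4

τ = R × C = 7.5 × 37 mL/cmH2O = 7.5 × 0.037 L/cmH2O = 0.2775 s.
Passive exhalation: V(t)/V₀ = e^(−t/τ) = e^(−0.58/0.2775) = 0.1237.
Fraction remaining = 0.1237 → 12.37%.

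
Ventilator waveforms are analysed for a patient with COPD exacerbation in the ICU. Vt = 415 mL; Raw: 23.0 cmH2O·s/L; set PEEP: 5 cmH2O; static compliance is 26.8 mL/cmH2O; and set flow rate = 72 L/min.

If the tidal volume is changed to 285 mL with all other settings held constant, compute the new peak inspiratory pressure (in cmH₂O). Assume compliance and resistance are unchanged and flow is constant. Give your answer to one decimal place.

43.2

Flow: 72 L/min ÷ 60 = 1.2 L/s.
PIP = Vt/C + R·V̇ + PEEP (constant-flow equation of motion).
Only the elastic term changes: ΔPIP = ΔVt / C = (285 − 415) / 26.8 = -4.851 cmH2O.
Original PIP = 415/26.8 + 23.0×1.2 + 5 = 48.085 cmH2O; new PIP = 48.085 + (-4.851) = 43.234 cmH2O.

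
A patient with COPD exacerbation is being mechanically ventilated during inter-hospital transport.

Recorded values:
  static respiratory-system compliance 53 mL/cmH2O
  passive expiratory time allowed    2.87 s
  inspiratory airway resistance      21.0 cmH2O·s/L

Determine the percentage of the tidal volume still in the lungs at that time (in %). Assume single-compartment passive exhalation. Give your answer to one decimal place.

τ = R × C = 21.0 × 53 mL/cmH2O = 21.0 × 0.053 L/cmH2O = 1.113 s.
Passive exhalation: V(t)/V₀ = e^(−t/τ) = e^(−2.87/1.113) = 0.07588.
Fraction remaining = 0.07588 → 7.588%.

7.6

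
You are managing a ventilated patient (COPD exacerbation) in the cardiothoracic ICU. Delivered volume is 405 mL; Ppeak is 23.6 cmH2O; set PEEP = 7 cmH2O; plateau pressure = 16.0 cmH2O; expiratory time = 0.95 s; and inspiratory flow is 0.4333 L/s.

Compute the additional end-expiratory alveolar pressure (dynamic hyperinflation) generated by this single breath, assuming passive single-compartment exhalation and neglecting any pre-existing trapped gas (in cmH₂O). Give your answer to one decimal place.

R = (PIP − Pplat)/V̇ = (23.6 − 16.0) / 0.4333 = 7.6/0.4333 = 17.54 cmH2O·s/L.
C = Vt/(Pplat − PEEP) = 405.0 / (16.0 − 7) = 405.0/9.0 = 45.0 mL/cmH2O.
τ = R × C = 17.54 × 0.045 L/cmH2O = 0.7893 s.
Fraction remaining = e^(−Te/τ) = e^(−0.95/0.7893) = 0.3001; trapped volume = 405.0 × 0.3001 = 121.54 mL.
Additional alveolar pressure from trapping ≈ V_trapped / C = 121.54 / 45.0 = 2.701 cmH2O.

2.7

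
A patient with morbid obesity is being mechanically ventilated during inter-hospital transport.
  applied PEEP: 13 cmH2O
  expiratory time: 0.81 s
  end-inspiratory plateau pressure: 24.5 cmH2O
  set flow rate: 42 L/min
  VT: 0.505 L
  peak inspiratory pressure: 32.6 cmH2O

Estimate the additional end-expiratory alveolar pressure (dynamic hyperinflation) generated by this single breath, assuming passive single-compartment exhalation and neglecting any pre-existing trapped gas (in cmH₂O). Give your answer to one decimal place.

2.3

Flow: 42 L/min ÷ 60 = 0.7 L/s.
R = (PIP − Pplat)/V̇ = (32.6 − 24.5) / 0.7 = 8.1/0.7 = 11.571 cmH2O·s/L.
C = Vt/(Pplat − PEEP) = 505.0 / (24.5 − 13) = 505.0/11.5 = 43.913 mL/cmH2O.
τ = R × C = 11.571 × 0.04391 L/cmH2O = 0.5081 s.
Fraction remaining = e^(−Te/τ) = e^(−0.81/0.5081) = 0.2031; trapped volume = 505.0 × 0.2031 = 102.57 mL.
Additional alveolar pressure from trapping ≈ V_trapped / C = 102.57 / 43.913 = 2.336 cmH2O.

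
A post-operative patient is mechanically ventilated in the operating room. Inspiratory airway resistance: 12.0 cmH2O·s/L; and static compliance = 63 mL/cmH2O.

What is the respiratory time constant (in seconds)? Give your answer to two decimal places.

τ = R × C = 12.0 × 63 mL/cmH2O = 12.0 × 0.063 L/cmH2O = 0.756 s.

0.76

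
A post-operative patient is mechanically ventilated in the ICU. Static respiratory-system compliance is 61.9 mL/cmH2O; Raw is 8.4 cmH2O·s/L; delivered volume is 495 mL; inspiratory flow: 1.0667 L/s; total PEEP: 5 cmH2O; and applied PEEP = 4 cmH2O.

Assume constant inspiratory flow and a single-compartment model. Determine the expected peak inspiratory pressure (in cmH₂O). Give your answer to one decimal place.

Total PEEP = 5 cmH2O (set 4 + intrinsic 1); this is the baseline alveolar pressure.
Equation of motion (constant flow): PIP = Vt/C + R·V̇ + PEEP.
PIP = 495/61.9 + 8.4×1.0667 + 5 = 7.997 + 8.96 + 5 = 21.957 cmH2O.

22.0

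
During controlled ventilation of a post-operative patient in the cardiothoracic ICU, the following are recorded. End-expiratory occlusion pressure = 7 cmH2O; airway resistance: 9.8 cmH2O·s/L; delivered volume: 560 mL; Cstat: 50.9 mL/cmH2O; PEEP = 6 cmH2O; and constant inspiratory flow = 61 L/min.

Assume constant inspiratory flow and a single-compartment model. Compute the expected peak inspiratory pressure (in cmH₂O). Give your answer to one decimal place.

Flow: 61 L/min ÷ 60 = 1.0167 L/s.
Total PEEP = 7 cmH2O (set 6 + intrinsic 1); this is the baseline alveolar pressure.
Equation of motion (constant flow): PIP = Vt/C + R·V̇ + PEEP.
PIP = 560/50.9 + 9.8×1.0167 + 7 = 11.002 + 9.964 + 7 = 27.966 cmH2O.

28.0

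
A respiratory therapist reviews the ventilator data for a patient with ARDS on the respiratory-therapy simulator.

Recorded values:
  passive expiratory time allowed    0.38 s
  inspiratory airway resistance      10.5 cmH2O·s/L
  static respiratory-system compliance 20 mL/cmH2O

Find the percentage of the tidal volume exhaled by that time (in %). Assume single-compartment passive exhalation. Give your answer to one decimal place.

τ = R × C = 10.5 × 20 mL/cmH2O = 10.5 × 0.020 L/cmH2O = 0.21 s.
Passive exhalation: V(t)/V₀ = e^(−t/τ) = e^(−0.38/0.21) = 0.1637.
Fraction exhaled = 1 − 0.1637 = 0.8363 → 83.63%.

83.6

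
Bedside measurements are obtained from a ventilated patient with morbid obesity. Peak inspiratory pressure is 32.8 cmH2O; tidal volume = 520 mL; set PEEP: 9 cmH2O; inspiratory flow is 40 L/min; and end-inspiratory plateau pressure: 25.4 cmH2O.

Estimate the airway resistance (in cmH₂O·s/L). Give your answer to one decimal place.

Flow: 40 L/min ÷ 60 = 0.6667 L/s.
Raw = (PIP − Pplat) / flow = (32.8 − 25.4) / 0.6667 = 7.4 / 0.6667 = 11.099 cmH2O·s/L.

11.1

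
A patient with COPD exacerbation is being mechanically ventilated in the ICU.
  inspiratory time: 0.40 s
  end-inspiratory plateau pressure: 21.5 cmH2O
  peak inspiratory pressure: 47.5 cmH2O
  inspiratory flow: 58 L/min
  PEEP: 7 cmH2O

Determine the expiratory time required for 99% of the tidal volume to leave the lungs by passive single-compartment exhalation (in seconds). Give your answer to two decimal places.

3.30

Flow: 58 L/min ÷ 60 = 0.9667 L/s.
Vt = flow × Ti = 0.9667 L/s × 0.40 s × 1000 mL/L = 386.68 mL.
R = (PIP − Pplat)/V̇ = (47.5 − 21.5) / 0.9667 = 26.0/0.9667 = 26.896 cmH2O·s/L.
C = Vt/(Pplat − PEEP) = 386.68 / (21.5 − 7) = 386.68/14.5 = 26.668 mL/cmH2O.
τ = R × C = 26.896 × 0.02667 L/cmH2O = 0.7173 s.
t = −τ·ln(1 − 0.99) = −0.7173·ln(0.01) = 3.303 s.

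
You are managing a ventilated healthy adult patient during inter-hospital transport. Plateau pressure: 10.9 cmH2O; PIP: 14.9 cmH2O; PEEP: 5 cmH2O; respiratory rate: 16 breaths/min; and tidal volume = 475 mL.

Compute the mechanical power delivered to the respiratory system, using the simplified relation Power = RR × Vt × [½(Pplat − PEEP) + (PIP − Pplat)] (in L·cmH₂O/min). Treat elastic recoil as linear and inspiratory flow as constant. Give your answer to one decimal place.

52.8

Per-breath work = Vt × [½(Pplat−PEEP) + (PIP−Pplat)] = 0.475 × [0.5×5.9 + 4.0] = 0.475 × 6.95 = 3.301 L·cmH2O.
Power = 16 × 3.301 = 52.816 L·cmH2O/min.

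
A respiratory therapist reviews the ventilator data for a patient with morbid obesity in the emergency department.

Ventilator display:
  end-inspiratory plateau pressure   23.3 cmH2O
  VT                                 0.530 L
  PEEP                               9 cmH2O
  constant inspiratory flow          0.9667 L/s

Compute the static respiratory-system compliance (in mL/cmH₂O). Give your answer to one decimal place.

Cstat = Vt / (Pplat − PEEP) = 530 / (23.3 − 9) = 530 / 14.3 = 37.063 mL/cmH2O.

37.1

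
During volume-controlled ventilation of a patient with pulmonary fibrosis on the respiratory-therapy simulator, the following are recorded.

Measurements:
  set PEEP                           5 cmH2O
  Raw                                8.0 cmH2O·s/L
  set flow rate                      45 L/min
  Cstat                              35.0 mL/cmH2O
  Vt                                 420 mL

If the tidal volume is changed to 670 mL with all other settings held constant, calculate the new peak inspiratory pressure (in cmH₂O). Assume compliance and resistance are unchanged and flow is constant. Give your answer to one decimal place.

Flow: 45 L/min ÷ 60 = 0.75 L/s.
PIP = Vt/C + R·V̇ + PEEP (constant-flow equation of motion).
Only the elastic term changes: ΔPIP = ΔVt / C = (670 − 420) / 35.0 = 7.143 cmH2O.
Original PIP = 420/35.0 + 8.0×0.75 + 5 = 23.0 cmH2O; new PIP = 23.0 + (7.143) = 30.143 cmH2O.

30.1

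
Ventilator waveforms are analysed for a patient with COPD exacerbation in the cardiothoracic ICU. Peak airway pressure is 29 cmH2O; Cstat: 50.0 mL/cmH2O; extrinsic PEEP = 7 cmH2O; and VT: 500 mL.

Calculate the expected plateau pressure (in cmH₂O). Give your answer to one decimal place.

17.0

Pplat = PEEP + Vt / Cstat = 7 + 500 / 50.0 = 7 + 10.0 = 17.0 cmH2O.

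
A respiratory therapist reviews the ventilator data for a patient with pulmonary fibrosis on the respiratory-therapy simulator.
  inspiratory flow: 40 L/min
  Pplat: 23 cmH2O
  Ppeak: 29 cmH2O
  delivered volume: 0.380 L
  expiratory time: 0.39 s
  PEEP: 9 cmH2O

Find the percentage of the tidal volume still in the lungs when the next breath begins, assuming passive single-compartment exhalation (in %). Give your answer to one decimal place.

20.3

Flow: 40 L/min ÷ 60 = 0.6667 L/s.
R = (PIP − Pplat)/V̇ = (29 − 23) / 0.6667 = 6.0/0.6667 = 9.0 cmH2O·s/L.
C = Vt/(Pplat − PEEP) = 380.0 / (23 − 9) = 380.0/14.0 = 27.143 mL/cmH2O.
τ = R × C = 9.0 × 0.02714 L/cmH2O = 0.2443 s.
Fraction remaining at end-expiration = e^(−Te/τ) = e^(−0.39/0.2443) = 0.2026 → 20.26%.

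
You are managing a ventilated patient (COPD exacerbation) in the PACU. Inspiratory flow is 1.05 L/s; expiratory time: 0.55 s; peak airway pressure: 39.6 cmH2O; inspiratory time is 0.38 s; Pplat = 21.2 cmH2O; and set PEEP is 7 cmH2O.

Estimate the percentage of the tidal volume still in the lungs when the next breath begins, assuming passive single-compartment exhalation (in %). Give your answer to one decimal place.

32.7

Vt = flow × Ti = 1.05 L/s × 0.38 s × 1000 mL/L = 399.0 mL.
R = (PIP − Pplat)/V̇ = (39.6 − 21.2) / 1.05 = 18.4/1.05 = 17.524 cmH2O·s/L.
C = Vt/(Pplat − PEEP) = 399.0 / (21.2 − 7) = 399.0/14.2 = 28.099 mL/cmH2O.
τ = R × C = 17.524 × 0.0281 L/cmH2O = 0.4924 s.
Fraction remaining at end-expiration = e^(−Te/τ) = e^(−0.55/0.4924) = 0.3273 → 32.73%.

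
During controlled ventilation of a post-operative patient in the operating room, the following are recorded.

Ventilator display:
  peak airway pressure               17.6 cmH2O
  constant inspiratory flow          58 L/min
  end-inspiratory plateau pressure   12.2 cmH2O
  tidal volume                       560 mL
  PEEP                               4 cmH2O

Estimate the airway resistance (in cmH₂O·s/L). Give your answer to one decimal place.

5.6

Flow: 58 L/min ÷ 60 = 0.9667 L/s.
Raw = (PIP − Pplat) / flow = (17.6 − 12.2) / 0.9667 = 5.4 / 0.9667 = 5.586 cmH2O·s/L.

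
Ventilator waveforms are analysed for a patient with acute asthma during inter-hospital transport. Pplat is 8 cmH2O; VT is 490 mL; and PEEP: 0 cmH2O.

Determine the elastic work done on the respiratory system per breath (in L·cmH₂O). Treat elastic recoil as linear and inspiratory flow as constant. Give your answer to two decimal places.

1.96

Elastic work ≈ ½ × (Pplat − PEEP) × Vt = 0.5 × (8 − 0) × 0.490 L = 0.5 × 8.0 × 0.490 = 1.96 L·cmH2O.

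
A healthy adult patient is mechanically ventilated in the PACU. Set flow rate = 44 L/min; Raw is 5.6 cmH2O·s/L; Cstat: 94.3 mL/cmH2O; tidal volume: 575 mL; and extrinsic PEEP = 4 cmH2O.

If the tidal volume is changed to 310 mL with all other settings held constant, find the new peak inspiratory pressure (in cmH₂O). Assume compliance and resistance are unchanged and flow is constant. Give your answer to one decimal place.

11.4

Flow: 44 L/min ÷ 60 = 0.7333 L/s.
PIP = Vt/C + R·V̇ + PEEP (constant-flow equation of motion).
Only the elastic term changes: ΔPIP = ΔVt / C = (310 − 575) / 94.3 = -2.81 cmH2O.
Original PIP = 575/94.3 + 5.6×0.7333 + 4 = 14.204 cmH2O; new PIP = 14.204 + (-2.81) = 11.394 cmH2O.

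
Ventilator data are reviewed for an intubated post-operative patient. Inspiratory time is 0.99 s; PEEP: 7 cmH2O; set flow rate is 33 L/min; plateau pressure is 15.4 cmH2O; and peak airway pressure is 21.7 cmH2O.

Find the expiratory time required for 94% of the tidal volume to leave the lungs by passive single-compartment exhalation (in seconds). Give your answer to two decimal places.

2.09

Flow: 33 L/min ÷ 60 = 0.55 L/s.
Vt = flow × Ti = 0.55 L/s × 0.99 s × 1000 mL/L = 544.5 mL.
R = (PIP − Pplat)/V̇ = (21.7 − 15.4) / 0.55 = 6.3/0.55 = 11.455 cmH2O·s/L.
C = Vt/(Pplat − PEEP) = 544.5 / (15.4 − 7) = 544.5/8.4 = 64.821 mL/cmH2O.
τ = R × C = 11.455 × 0.06482 L/cmH2O = 0.7425 s.
t = −τ·ln(1 − 0.94) = −0.7425·ln(0.06) = 2.089 s.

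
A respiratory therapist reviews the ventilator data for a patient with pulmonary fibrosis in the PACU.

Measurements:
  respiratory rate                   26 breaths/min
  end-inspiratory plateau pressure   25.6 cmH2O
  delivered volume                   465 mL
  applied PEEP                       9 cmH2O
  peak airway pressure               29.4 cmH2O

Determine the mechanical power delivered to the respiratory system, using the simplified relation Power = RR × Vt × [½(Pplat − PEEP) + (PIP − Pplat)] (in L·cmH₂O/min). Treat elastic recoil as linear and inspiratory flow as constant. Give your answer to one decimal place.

146.3

Per-breath work = Vt × [½(Pplat−PEEP) + (PIP−Pplat)] = 0.465 × [0.5×16.6 + 3.8] = 0.465 × 12.1 = 5.627 L·cmH2O.
Power = 26 × 5.627 = 146.3 L·cmH2O/min.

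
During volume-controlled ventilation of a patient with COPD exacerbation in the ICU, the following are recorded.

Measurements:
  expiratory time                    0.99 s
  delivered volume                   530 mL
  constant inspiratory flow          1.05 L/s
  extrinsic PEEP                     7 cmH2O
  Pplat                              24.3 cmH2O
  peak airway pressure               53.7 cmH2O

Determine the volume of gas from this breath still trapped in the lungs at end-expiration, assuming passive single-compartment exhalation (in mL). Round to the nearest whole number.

R = (PIP − Pplat)/V̇ = (53.7 − 24.3) / 1.05 = 29.4/1.05 = 28.0 cmH2O·s/L.
C = Vt/(Pplat − PEEP) = 530.0 / (24.3 − 7) = 530.0/17.3 = 30.636 mL/cmH2O.
τ = R × C = 28.0 × 0.03064 L/cmH2O = 0.8579 s.
Fraction remaining = e^(−Te/τ) = e^(−0.99/0.8579) = 0.3154.
Trapped volume = 530.0 × 0.3154 = 167.16 mL.

167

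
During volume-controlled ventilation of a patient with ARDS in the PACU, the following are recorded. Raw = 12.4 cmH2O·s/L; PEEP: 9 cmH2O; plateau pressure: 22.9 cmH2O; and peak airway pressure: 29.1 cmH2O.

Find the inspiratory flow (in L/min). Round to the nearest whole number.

flow = (PIP − Pplat) / Raw = (29.1 − 22.9) / 12.4 = 0.5 L/s × 60 = 30.0 L/min.

30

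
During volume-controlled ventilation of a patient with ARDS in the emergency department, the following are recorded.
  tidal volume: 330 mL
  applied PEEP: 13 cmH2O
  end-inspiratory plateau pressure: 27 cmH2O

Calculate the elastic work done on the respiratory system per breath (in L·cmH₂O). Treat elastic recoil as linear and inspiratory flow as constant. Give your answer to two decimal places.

Elastic work ≈ ½ × (Pplat − PEEP) × Vt = 0.5 × (27 − 13) × 0.330 L = 0.5 × 14.0 × 0.330 = 2.31 L·cmH2O.

2.31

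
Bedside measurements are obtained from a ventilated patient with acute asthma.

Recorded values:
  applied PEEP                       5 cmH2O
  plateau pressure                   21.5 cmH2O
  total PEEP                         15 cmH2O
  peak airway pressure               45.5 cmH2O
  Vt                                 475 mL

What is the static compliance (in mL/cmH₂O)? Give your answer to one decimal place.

End-expiratory occlusion gives total PEEP = 15 cmH2O (intrinsic PEEP = 15 − 5 = 10). Use total PEEP for the elastic gradient.
Cstat = Vt / (Pplat − PEEPtotal) = 475 / (21.5 − 15) = 475 / 6.5 = 73.077 mL/cmH2O.

73.1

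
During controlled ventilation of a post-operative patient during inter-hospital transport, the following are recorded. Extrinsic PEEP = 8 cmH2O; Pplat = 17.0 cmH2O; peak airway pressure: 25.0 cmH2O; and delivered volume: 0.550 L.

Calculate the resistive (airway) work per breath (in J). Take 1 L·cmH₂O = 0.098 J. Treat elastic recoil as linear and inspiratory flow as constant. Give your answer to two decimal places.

With constant inspiratory flow the resistive pressure is constant at PIP − Pplat = 25.0 − 17.0 = 8.0 cmH2O, so resistive work = 8.0 × 0.550 = 4.4 L·cmH2O.
× 0.098 J/(L·cmH2O) → 0.4312 J.

0.43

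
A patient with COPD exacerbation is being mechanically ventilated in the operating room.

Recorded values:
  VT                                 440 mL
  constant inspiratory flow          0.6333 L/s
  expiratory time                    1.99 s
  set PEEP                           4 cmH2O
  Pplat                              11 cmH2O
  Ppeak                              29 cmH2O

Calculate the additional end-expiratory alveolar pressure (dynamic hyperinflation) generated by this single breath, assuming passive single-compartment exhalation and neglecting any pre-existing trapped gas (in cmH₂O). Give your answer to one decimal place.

2.3

R = (PIP − Pplat)/V̇ = (29 − 11) / 0.6333 = 18.0/0.6333 = 28.423 cmH2O·s/L.
C = Vt/(Pplat − PEEP) = 440.0 / (11 − 4) = 440.0/7.0 = 62.857 mL/cmH2O.
τ = R × C = 28.423 × 0.06286 L/cmH2O = 1.787 s.
Fraction remaining = e^(−Te/τ) = e^(−1.99/1.787) = 0.3284; trapped volume = 440.0 × 0.3284 = 144.5 mL.
Additional alveolar pressure from trapping ≈ V_trapped / C = 144.5 / 62.857 = 2.299 cmH2O.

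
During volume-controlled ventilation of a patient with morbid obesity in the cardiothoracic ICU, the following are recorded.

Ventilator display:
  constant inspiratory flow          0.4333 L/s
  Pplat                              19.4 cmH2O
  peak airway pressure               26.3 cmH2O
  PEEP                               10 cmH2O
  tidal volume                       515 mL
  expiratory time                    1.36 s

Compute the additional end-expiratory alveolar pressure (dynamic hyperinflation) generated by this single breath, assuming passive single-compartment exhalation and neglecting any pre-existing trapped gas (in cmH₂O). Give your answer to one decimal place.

R = (PIP − Pplat)/V̇ = (26.3 − 19.4) / 0.4333 = 6.9/0.4333 = 15.924 cmH2O·s/L.
C = Vt/(Pplat − PEEP) = 515.0 / (19.4 − 10) = 515.0/9.4 = 54.787 mL/cmH2O.
τ = R × C = 15.924 × 0.05479 L/cmH2O = 0.8725 s.
Fraction remaining = e^(−Te/τ) = e^(−1.36/0.8725) = 0.2104; trapped volume = 515.0 × 0.2104 = 108.36 mL.
Additional alveolar pressure from trapping ≈ V_trapped / C = 108.36 / 54.787 = 1.978 cmH2O.

2.0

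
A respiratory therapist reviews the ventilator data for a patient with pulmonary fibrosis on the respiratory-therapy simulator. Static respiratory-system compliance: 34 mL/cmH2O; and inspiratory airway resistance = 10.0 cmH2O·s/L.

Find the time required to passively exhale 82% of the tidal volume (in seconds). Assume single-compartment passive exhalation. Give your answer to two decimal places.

0.58

τ = R × C = 10.0 × 34 mL/cmH2O = 10.0 × 0.034 L/cmH2O = 0.34 s.
Exhaled fraction f = 1 − e^(−t/τ) → t = −τ·ln(1 − f) = −0.34·ln(0.18) = 0.583 s.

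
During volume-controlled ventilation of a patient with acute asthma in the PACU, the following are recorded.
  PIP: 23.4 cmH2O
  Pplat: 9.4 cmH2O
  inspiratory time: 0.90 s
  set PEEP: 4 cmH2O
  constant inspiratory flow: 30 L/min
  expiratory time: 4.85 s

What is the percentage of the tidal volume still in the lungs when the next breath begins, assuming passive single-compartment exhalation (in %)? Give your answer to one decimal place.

12.5

Flow: 30 L/min ÷ 60 = 0.5 L/s.
Vt = flow × Ti = 0.5 L/s × 0.90 s × 1000 mL/L = 450.0 mL.
R = (PIP − Pplat)/V̇ = (23.4 − 9.4) / 0.5 = 14.0/0.5 = 28.0 cmH2O·s/L.
C = Vt/(Pplat − PEEP) = 450.0 / (9.4 − 4) = 450.0/5.4 = 83.333 mL/cmH2O.
τ = R × C = 28.0 × 0.08333 L/cmH2O = 2.333 s.
Fraction remaining at end-expiration = e^(−Te/τ) = e^(−4.85/2.333) = 0.1251 → 12.51%.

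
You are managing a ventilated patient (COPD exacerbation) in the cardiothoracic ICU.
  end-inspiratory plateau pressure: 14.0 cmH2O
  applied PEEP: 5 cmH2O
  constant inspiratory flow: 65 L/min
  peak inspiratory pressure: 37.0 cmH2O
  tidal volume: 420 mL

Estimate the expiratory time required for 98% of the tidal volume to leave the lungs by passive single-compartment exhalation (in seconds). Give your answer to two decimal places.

3.88

Flow: 65 L/min ÷ 60 = 1.0833 L/s.
R = (PIP − Pplat)/V̇ = (37.0 − 14.0) / 1.0833 = 23.0/1.0833 = 21.231 cmH2O·s/L.
C = Vt/(Pplat − PEEP) = 420.0 / (14.0 − 5) = 420.0/9.0 = 46.667 mL/cmH2O.
τ = R × C = 21.231 × 0.04667 L/cmH2O = 0.9909 s.
t = −τ·ln(1 − 0.98) = −0.9909·ln(0.02) = 3.876 s.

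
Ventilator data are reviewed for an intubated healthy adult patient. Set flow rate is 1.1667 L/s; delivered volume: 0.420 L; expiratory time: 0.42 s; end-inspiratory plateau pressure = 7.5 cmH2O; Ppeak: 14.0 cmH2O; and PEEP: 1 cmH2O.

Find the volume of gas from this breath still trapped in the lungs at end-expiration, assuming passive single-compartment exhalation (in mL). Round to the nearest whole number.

R = (PIP − Pplat)/V̇ = (14.0 − 7.5) / 1.1667 = 6.5/1.1667 = 5.571 cmH2O·s/L.
C = Vt/(Pplat − PEEP) = 420.0 / (7.5 − 1) = 420.0/6.5 = 64.615 mL/cmH2O.
τ = R × C = 5.571 × 0.06462 L/cmH2O = 0.36 s.
Fraction remaining = e^(−Te/τ) = e^(−0.42/0.36) = 0.3114.
Trapped volume = 420.0 × 0.3114 = 130.79 mL.

131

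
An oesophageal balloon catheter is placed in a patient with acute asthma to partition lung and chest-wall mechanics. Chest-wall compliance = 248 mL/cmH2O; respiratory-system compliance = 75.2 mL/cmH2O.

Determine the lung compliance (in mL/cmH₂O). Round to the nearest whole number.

108

1/CL = 1/Crs − 1/Ccw.
1/CL = 1/75.2 − 1/248 = 0.009266.
CL = 107.92 mL/cmH2O.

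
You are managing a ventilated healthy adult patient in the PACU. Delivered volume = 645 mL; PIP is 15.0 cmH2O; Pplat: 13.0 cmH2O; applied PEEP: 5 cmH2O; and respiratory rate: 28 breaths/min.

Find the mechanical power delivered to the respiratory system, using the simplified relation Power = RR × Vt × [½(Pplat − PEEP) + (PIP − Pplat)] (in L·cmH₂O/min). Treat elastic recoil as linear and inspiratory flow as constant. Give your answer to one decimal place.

Per-breath work = Vt × [½(Pplat−PEEP) + (PIP−Pplat)] = 0.645 × [0.5×8.0 + 2.0] = 0.645 × 6.0 = 3.87 L·cmH2O.
Power = 28 × 3.87 = 108.36 L·cmH2O/min.

108.4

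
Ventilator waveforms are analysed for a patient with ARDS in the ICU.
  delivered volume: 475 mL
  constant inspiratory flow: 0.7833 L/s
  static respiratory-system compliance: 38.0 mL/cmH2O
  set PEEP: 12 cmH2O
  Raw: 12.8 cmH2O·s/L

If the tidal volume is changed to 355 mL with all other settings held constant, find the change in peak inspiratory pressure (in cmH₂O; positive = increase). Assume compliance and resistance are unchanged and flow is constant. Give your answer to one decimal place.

PIP = Vt/C + R·V̇ + PEEP (constant-flow equation of motion).
Only the elastic term changes: ΔPIP = ΔVt / C = (355 − 475) / 38.0 = -3.158 cmH2O.

-3.2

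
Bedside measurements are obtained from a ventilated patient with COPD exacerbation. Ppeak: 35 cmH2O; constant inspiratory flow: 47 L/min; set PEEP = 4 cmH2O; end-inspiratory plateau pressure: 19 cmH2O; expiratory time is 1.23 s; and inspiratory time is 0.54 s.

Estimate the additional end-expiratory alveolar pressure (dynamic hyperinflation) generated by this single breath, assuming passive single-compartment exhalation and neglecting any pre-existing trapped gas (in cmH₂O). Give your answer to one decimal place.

Flow: 47 L/min ÷ 60 = 0.7833 L/s.
Vt = flow × Ti = 0.7833 L/s × 0.54 s × 1000 mL/L = 422.98 mL.
R = (PIP − Pplat)/V̇ = (35 − 19) / 0.7833 = 16.0/0.7833 = 20.426 cmH2O·s/L.
C = Vt/(Pplat − PEEP) = 422.98 / (19 − 4) = 422.98/15.0 = 28.199 mL/cmH2O.
τ = R × C = 20.426 × 0.0282 L/cmH2O = 0.576 s.
Fraction remaining = e^(−Te/τ) = e^(−1.23/0.576) = 0.1182; trapped volume = 422.98 × 0.1182 = 49.996 mL.
Additional alveolar pressure from trapping ≈ V_trapped / C = 49.996 / 28.199 = 1.773 cmH2O.

1.8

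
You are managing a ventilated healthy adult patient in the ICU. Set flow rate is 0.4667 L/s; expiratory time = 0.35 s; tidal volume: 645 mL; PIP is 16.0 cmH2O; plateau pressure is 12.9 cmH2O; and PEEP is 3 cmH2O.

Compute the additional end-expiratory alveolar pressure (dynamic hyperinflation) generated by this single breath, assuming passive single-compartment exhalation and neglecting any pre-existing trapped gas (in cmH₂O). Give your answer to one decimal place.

R = (PIP − Pplat)/V̇ = (16.0 − 12.9) / 0.4667 = 3.1/0.4667 = 6.642 cmH2O·s/L.
C = Vt/(Pplat − PEEP) = 645.0 / (12.9 − 3) = 645.0/9.9 = 65.152 mL/cmH2O.
τ = R × C = 6.642 × 0.06515 L/cmH2O = 0.4327 s.
Fraction remaining = e^(−Te/τ) = e^(−0.35/0.4327) = 0.4454; trapped volume = 645.0 × 0.4454 = 287.28 mL.
Additional alveolar pressure from trapping ≈ V_trapped / C = 287.28 / 65.152 = 4.409 cmH2O.

4.4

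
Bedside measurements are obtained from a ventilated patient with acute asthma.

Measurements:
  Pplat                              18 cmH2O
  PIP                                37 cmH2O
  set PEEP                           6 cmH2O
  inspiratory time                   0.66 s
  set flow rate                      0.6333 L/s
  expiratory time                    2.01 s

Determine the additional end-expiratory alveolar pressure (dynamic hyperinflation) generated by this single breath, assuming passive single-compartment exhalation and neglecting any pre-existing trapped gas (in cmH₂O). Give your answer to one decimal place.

1.8

Vt = flow × Ti = 0.6333 L/s × 0.66 s × 1000 mL/L = 417.98 mL.
R = (PIP − Pplat)/V̇ = (37 − 18) / 0.6333 = 19.0/0.6333 = 30.002 cmH2O·s/L.
C = Vt/(Pplat − PEEP) = 417.98 / (18 − 6) = 417.98/12.0 = 34.832 mL/cmH2O.
τ = R × C = 30.002 × 0.03483 L/cmH2O = 1.045 s.
Fraction remaining = e^(−Te/τ) = e^(−2.01/1.045) = 0.1461; trapped volume = 417.98 × 0.1461 = 61.067 mL.
Additional alveolar pressure from trapping ≈ V_trapped / C = 61.067 / 34.832 = 1.753 cmH2O.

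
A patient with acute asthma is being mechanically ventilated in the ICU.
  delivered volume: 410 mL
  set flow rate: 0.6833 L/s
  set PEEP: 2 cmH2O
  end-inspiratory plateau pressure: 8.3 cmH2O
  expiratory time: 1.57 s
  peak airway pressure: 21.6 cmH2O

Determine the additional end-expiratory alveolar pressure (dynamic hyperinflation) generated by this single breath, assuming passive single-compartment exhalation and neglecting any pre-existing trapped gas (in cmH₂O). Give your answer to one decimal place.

R = (PIP − Pplat)/V̇ = (21.6 − 8.3) / 0.6833 = 13.3/0.6833 = 19.464 cmH2O·s/L.
C = Vt/(Pplat − PEEP) = 410.0 / (8.3 − 2) = 410.0/6.3 = 65.079 mL/cmH2O.
τ = R × C = 19.464 × 0.06508 L/cmH2O = 1.267 s.
Fraction remaining = e^(−Te/τ) = e^(−1.57/1.267) = 0.2896; trapped volume = 410.0 × 0.2896 = 118.74 mL.
Additional alveolar pressure from trapping ≈ V_trapped / C = 118.74 / 65.079 = 1.825 cmH2O.

1.8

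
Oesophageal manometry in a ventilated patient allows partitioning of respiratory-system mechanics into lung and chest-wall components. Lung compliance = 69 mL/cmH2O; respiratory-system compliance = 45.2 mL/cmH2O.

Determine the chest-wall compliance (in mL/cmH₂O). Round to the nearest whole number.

131

1/Ccw = 1/Crs − 1/CL.
1/Ccw = 1/45.2 − 1/69 = 0.007631.
Ccw = 131.04 mL/cmH2O.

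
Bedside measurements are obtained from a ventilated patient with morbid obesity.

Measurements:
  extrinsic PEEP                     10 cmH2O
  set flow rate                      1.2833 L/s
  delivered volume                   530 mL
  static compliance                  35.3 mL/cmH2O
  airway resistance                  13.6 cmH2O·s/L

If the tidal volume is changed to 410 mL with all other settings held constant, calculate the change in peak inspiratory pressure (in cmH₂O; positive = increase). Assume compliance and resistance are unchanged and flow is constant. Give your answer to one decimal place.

-3.4

PIP = Vt/C + R·V̇ + PEEP (constant-flow equation of motion).
Only the elastic term changes: ΔPIP = ΔVt / C = (410 − 530) / 35.3 = -3.399 cmH2O.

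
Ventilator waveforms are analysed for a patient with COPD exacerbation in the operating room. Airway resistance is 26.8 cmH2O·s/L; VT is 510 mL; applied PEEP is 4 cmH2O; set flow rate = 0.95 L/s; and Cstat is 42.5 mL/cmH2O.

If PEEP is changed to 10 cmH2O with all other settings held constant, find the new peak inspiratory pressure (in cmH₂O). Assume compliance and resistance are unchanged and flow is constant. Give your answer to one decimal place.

PIP = Vt/C + R·V̇ + PEEP (constant-flow equation of motion).
Only the baseline term changes: ΔPIP = ΔPEEP = 10 − 4 = 6.0 cmH2O.
Original PIP = 510/42.5 + 26.8×0.95 + 4 = 41.46 cmH2O; new PIP = 41.46 + (6.0) = 47.46 cmH2O.

47.5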